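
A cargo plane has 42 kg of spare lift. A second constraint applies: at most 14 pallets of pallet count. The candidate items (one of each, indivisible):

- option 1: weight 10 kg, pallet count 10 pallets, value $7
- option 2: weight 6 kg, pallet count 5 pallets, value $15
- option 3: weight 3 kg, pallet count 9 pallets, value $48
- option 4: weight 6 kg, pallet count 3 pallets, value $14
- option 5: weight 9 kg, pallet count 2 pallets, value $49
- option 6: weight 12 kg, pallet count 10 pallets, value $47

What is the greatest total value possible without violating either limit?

Feasible sets respecting both limits:
- option 3+option 4+option 5: weight 18, pallet count 14, value 111
- option 3+option 5: weight 12, pallet count 11, value 97
- option 5+option 6: weight 21, pallet count 12, value 96
- option 2+option 4+option 5: weight 21, pallet count 10, value 78
Best: $111.

$111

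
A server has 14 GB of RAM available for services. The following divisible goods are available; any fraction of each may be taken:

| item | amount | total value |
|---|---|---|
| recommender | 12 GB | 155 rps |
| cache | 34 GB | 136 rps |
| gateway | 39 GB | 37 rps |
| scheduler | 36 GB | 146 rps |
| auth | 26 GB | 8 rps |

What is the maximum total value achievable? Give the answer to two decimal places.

163.11

Take in order of value per unit:
- recommender (155/12 per unit): all 12 → value 155, running total 155.00
- scheduler (146/36 per unit): 2 of 36 → value 2×146/36 = 8.1111, running total 163.11
Total 163.11.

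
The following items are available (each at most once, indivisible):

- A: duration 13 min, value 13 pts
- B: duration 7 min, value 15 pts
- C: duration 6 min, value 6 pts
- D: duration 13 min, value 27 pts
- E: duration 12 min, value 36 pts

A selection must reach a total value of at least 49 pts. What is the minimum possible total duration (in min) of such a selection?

Subsets with value ≥ 49, sorted by total duration:
- B+E: duration 19, value 51
- D+E: duration 25, value 63
Minimum duration: 19 min.

19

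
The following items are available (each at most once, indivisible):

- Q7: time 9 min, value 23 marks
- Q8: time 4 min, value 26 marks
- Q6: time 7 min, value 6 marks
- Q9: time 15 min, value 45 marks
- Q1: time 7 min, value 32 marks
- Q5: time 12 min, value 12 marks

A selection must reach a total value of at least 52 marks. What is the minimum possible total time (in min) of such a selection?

Subsets with value ≥ 52, sorted by total time:
- Q8+Q1: time 11, value 58
- Q7+Q1: time 16, value 55
- Q8+Q6+Q1: time 18, value 64
- Q8+Q9: time 19, value 71
Minimum time: 11 min.

11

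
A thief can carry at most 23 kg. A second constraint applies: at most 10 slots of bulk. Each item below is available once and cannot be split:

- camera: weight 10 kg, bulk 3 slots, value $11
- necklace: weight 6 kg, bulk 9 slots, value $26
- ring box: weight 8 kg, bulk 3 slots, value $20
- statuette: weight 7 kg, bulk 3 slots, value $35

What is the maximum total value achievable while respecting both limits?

$55

Feasible sets respecting both limits:
- ring box+statuette: weight 15, bulk 6, value 55
- camera+statuette: weight 17, bulk 6, value 46
- statuette: weight 7, bulk 3, value 35
Best: $55.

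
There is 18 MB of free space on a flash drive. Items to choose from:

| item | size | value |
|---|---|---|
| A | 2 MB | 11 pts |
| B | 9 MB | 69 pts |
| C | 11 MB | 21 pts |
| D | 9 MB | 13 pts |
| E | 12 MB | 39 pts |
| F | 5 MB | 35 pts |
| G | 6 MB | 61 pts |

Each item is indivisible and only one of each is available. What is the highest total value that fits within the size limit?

141 pts

Check high-value combinations within 18 MB:
- A+B+G: size 2+9+6=17, value 11+69+61=141
- B+G: size 9+6=15, value 69+61=130
- A+B+F: size 2+9+5=16, value 11+69+35=115
- A+F+G: size 2+5+6=13, value 11+35+61=107
- B+F: size 9+5=14, value 69+35=104
Best: 141 pts.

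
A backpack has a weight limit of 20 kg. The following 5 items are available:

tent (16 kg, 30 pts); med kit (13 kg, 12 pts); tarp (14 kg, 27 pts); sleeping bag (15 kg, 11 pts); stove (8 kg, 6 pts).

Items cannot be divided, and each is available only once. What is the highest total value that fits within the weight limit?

Check high-value combinations within 20 kg:
- tent: weight 16, value 30
- tarp: weight 14, value 27
- med kit: weight 13, value 12
Best: 30 pts.

30 pts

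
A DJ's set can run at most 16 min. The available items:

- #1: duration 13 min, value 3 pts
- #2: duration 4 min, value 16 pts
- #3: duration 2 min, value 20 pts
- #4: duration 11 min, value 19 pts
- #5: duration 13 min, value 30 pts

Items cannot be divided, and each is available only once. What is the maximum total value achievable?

Check high-value combinations within 16 min:
- #3+#5: duration 2+13=15, value 20+30=50
- #3+#4: duration 2+11=13, value 20+19=39
- #2+#3: duration 4+2=6, value 16+20=36
- #2+#4: duration 4+11=15, value 16+19=35
- #5: duration 13, value 30
Best: 50 pts.

50 pts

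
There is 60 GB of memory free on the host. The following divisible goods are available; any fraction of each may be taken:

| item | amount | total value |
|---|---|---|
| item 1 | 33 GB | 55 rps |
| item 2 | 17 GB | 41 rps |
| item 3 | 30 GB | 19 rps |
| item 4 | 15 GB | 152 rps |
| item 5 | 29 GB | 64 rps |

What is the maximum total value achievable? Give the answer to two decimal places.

Take in order of value per unit:
- item 4 (152/15 per unit): all 15 → value 152, running total 152.00
- item 2 (41/17 per unit): all 17 → value 41, running total 193.00
- item 5 (64/29 per unit): 28 of 29 → value 28×64/29 = 61.7931, running total 254.79
Total 254.79.

254.79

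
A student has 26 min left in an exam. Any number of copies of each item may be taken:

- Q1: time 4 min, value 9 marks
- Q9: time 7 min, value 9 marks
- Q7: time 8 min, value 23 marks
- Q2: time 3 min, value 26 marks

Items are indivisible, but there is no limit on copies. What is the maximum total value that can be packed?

Best value-per-unit is Q2 at 26/3, and filling with it alone uses time 8×3=24. No mix of the others beats 8×26 = 208.

208 marks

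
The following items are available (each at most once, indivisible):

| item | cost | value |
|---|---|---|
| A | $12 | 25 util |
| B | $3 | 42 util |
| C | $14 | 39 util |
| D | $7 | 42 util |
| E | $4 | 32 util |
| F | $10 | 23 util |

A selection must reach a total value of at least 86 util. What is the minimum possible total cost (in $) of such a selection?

14

Subsets with value ≥ 86, sorted by total cost:
- B+D+E: cost 14, value 116
- B+E+F: cost 17, value 97
- A+B+E: cost 19, value 99
Minimum cost: 14 $.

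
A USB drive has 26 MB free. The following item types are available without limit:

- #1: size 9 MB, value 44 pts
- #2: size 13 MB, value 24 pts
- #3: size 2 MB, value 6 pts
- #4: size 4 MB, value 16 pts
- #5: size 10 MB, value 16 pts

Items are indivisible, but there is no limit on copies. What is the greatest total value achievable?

Best value-per-unit is #1 at 44/9; filling with it alone gives 2×44 = 88.
Optimal mix: 2×#1 + 2×#4 → size 26, value 120.

120 pts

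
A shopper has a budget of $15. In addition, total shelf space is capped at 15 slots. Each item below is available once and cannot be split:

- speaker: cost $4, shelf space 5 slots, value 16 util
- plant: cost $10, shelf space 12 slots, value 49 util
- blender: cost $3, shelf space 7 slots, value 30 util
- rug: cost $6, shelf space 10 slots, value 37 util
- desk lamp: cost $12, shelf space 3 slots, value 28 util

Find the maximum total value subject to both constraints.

58 util

Feasible sets respecting both limits:
- blender+desk lamp: cost 15, shelf space 10, value 58
- speaker+rug: cost 10, shelf space 15, value 53
- plant: cost 10, shelf space 12, value 49
- speaker+blender: cost 7, shelf space 12, value 46
Best: 58 util.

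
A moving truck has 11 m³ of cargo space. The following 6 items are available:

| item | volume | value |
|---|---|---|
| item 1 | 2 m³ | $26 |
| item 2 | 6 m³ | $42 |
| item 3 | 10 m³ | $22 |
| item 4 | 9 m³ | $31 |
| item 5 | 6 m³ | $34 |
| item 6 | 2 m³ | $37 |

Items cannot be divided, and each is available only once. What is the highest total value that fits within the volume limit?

Check high-value combinations within 11 m³:
- item 1+item 2+item 6: volume 2+6+2=10, value 26+42+37=105
- item 1+item 5+item 6: volume 2+6+2=10, value 26+34+37=97
- item 2+item 6: volume 6+2=8, value 42+37=79
- item 5+item 6: volume 6+2=8, value 34+37=71
- item 1+item 2: volume 2+6=8, value 26+42=68
Best: $105.

$105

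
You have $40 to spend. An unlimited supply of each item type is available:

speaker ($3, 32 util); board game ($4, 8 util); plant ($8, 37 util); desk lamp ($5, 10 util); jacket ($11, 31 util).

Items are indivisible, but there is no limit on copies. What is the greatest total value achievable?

Best value-per-unit is speaker at 32/3, and filling with it alone uses cost 13×3=39. No mix of the others beats 13×32 = 416.

416 util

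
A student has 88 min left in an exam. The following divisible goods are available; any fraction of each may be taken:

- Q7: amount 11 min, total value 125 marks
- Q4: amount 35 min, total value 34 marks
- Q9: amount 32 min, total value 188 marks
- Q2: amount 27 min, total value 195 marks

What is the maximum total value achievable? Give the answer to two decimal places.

Take in order of value per unit:
- Q7 (125/11 per unit): all 11 → value 125, running total 125.00
- Q2 (195/27 per unit): all 27 → value 195, running total 320.00
- Q9 (188/32 per unit): all 32 → value 188, running total 508.00
- Q4 (34/35 per unit): 18 of 35 → value 18×34/35 = 17.4857, running total 525.49
Total 525.49.

525.49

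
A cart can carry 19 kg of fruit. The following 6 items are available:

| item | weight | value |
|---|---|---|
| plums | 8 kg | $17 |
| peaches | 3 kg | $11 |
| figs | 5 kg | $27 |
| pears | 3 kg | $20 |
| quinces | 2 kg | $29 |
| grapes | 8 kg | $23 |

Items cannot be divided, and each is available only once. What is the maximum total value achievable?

$99

Check high-value combinations within 19 kg:
- figs+pears+quinces+grapes: weight 5+3+2+8=18, value 27+20+29+23=99
- plums+figs+pears+quinces: weight 8+5+3+2=18, value 17+27+20+29=93
- peaches+figs+quinces+grapes: weight 3+5+2+8=18, value 11+27+29+23=90
- peaches+figs+pears+quinces: weight 3+5+3+2=13, value 11+27+20+29=87
- plums+peaches+figs+quinces: weight 8+3+5+2=18, value 17+11+27+29=84
Best: $99.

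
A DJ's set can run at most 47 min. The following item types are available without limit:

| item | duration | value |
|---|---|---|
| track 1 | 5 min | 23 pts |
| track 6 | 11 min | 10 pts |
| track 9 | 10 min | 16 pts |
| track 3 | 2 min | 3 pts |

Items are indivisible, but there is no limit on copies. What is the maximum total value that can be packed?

Best value-per-unit is track 1 at 23/5; filling with it alone gives 9×23 = 207.
Optimal mix: 9×track 1 + 1×track 3 → duration 47, value 210.

210 pts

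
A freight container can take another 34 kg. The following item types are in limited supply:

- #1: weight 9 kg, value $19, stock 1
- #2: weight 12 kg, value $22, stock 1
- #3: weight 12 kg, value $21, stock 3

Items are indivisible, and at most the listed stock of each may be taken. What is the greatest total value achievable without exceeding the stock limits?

$62

Best selections within weight 34 and stock limits:
- 1×#1 + 1×#2 + 1×#3: weight 33, value 62
- 1×#1 + 2×#3: weight 33, value 61
- 1×#2 + 1×#3: weight 24, value 43
Best: $62.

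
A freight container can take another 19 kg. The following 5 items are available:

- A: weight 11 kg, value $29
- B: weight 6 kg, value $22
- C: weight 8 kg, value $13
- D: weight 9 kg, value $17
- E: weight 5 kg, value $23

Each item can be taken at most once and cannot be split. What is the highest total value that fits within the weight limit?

$58

Check high-value combinations within 19 kg:
- B+C+E: weight 6+8+5=19, value 22+13+23=58
- A+E: weight 11+5=16, value 29+23=52
- A+B: weight 11+6=17, value 29+22=51
Best: $58.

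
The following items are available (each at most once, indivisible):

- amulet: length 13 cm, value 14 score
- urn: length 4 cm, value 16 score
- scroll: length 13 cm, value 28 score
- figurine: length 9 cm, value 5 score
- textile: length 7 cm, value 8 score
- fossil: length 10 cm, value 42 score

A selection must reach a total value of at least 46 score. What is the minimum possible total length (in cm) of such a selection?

14

Subsets with value ≥ 46, sorted by total length:
- urn+fossil: length 14, value 58
- textile+fossil: length 17, value 50
- figurine+fossil: length 19, value 47
- urn+textile+fossil: length 21, value 66
Minimum length: 14 cm.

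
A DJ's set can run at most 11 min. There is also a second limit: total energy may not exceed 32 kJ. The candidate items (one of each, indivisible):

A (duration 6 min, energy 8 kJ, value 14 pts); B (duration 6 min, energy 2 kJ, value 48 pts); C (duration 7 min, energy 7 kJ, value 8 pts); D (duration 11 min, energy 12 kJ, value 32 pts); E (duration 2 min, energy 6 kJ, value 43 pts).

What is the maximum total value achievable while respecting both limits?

Feasible sets respecting both limits:
- B+E: duration 8, energy 8, value 91
- A+E: duration 8, energy 14, value 57
- C+E: duration 9, energy 13, value 51
- B: duration 6, energy 2, value 48
Best: 91 pts.

91 pts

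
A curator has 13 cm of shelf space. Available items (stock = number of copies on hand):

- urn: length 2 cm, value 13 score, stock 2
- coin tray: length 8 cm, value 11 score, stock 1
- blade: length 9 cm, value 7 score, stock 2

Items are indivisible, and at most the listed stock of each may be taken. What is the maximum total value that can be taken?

Top feasible selections:
- 2×urn + 1×coin tray: length 12, value 37
- 2×urn + 1×blade: length 13, value 33
- 2×urn: length 4, value 26
- 1×urn + 1×coin tray: length 10, value 24
Best: 37 score.

37 score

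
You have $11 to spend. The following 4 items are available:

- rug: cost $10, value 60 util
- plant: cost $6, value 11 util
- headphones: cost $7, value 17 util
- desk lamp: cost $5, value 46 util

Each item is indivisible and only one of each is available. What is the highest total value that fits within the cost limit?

60 util

Check high-value combinations within $11:
- rug: cost 10, value 60
- plant+desk lamp: cost 6+5=11, value 11+46=57
- desk lamp: cost 5, value 46
- headphones: cost 7, value 17
- plant: cost 6, value 11
Best: 60 util.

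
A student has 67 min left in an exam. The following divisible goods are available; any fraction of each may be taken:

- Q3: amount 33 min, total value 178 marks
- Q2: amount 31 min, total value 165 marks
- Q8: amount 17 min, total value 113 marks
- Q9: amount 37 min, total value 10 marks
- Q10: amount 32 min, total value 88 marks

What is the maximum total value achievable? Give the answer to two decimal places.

381.48

Take in order of value per unit:
- Q8 (113/17 per unit): all 17 → value 113, running total 113.00
- Q3 (178/33 per unit): all 33 → value 178, running total 291.00
- Q2 (165/31 per unit): 17 of 31 → value 17×165/31 = 90.4839, running total 381.48
Total 381.48.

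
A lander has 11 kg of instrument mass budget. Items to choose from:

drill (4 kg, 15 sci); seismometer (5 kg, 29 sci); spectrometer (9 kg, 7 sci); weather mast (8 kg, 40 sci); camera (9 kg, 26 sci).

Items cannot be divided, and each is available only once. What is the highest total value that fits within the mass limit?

Check high-value combinations within 11 kg:
- drill+seismometer: mass 4+5=9, value 15+29=44
- weather mast: mass 8, value 40
- seismometer: mass 5, value 29
- camera: mass 9, value 26
- drill: mass 4, value 15
Best: 44 sci.

44 sci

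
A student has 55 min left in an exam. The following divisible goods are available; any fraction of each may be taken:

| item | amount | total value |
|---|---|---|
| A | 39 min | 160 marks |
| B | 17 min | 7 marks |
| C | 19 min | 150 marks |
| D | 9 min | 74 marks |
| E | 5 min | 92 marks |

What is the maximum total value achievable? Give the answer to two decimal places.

Take in order of value per unit:
- E (92/5 per unit): all 5 → value 92, running total 92.00
- D (74/9 per unit): all 9 → value 74, running total 166.00
- C (150/19 per unit): all 19 → value 150, running total 316.00
- A (160/39 per unit): 22 of 39 → value 22×160/39 = 90.2564, running total 406.26
Total 406.26.

406.26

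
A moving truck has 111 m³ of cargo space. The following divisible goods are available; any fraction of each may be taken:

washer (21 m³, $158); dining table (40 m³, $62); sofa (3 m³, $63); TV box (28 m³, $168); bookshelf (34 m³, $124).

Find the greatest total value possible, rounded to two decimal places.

Take in order of value per unit:
- sofa (63/3 per unit): all 3 → value 63, running total 63.00
- washer (158/21 per unit): all 21 → value 158, running total 221.00
- TV box (168/28 per unit): all 28 → value 168, running total 389.00
- bookshelf (124/34 per unit): all 34 → value 124, running total 513.00
- dining table (62/40 per unit): 25 of 40 → value 25×62/40 = 38.7500, running total 551.75
Total 551.75.

551.75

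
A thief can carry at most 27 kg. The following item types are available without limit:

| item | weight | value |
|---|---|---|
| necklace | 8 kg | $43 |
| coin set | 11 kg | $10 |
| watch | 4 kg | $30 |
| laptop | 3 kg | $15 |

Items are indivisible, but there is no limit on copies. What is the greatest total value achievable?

Best value-per-unit is watch at 30/4; filling with it alone gives 6×30 = 180.
Optimal mix: 6×watch + 1×laptop → weight 27, value 195.

$195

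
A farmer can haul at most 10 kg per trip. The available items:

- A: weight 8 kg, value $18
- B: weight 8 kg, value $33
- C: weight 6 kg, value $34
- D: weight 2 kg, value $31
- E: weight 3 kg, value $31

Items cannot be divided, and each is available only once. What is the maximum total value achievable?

$65

Check high-value combinations within 10 kg:
- C+D: weight 6+2=8, value 34+31=65
- C+E: weight 6+3=9, value 34+31=65
- B+D: weight 8+2=10, value 33+31=64
Best: $65.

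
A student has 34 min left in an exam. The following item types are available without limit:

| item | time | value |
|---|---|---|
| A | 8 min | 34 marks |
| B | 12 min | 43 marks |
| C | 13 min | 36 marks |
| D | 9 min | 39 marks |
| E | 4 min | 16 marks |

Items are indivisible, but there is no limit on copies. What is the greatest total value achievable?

Best value-per-unit is D at 39/9; filling with it alone gives 3×39 = 117.
Optimal mix: 2×A + 2×D → time 34, value 146.

146 marks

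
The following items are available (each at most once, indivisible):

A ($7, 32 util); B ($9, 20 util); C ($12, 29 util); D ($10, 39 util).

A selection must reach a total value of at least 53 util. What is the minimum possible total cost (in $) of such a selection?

17

Subsets with value ≥ 53, sorted by total cost:
- A+D: cost 17, value 71
- A+C: cost 19, value 61
- B+D: cost 19, value 59
Minimum cost: 17 $.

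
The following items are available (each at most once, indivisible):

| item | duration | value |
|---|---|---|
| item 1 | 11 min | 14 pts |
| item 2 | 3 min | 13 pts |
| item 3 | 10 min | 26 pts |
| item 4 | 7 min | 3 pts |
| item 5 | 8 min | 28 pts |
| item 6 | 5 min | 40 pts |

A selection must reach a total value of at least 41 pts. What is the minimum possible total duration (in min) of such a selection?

Subsets with value ≥ 41, sorted by total duration:
- item 2+item 6: duration 8, value 53
- item 2+item 5: duration 11, value 41
- item 4+item 6: duration 12, value 43
Minimum duration: 8 min.

8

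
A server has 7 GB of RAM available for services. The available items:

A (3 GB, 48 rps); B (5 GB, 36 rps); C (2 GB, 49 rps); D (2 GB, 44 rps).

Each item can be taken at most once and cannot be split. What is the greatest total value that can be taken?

141 rps

Check high-value combinations within 7 GB:
- A+C+D: memory 3+2+2=7, value 48+49+44=141
- A+C: memory 3+2=5, value 48+49=97
- C+D: memory 2+2=4, value 49+44=93
- A+D: memory 3+2=5, value 48+44=92
- B+C: memory 5+2=7, value 36+49=85
Best: 141 rps.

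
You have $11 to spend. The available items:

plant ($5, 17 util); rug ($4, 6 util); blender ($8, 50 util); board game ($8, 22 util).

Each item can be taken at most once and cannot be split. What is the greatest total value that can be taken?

50 util

This is a 0/1 knapsack; check combinations near the capacity.
- blender: cost 8, value 50
- plant+rug: cost 5+4=9, value 17+6=23
- board game: cost 8, value 22
Best: 50 util.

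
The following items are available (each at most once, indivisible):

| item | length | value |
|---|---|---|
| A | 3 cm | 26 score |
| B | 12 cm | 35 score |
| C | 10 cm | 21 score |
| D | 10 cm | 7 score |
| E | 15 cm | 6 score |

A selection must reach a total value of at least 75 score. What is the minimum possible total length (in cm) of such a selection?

25

Subsets with value ≥ 75, sorted by total length:
- A+B+C: length 25, value 82
- A+B+C+D: length 35, value 89
- A+B+C+E: length 40, value 88
- A+B+C+D+E: length 50, value 95
Minimum length: 25 cm.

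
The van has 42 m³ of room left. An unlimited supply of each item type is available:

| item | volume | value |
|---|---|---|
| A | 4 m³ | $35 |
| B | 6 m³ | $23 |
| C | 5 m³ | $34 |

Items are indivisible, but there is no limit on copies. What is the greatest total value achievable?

$350

Best value-per-unit is A at 35/4, and filling with it alone uses volume 10×4=40. No mix of the others beats 10×35 = 350.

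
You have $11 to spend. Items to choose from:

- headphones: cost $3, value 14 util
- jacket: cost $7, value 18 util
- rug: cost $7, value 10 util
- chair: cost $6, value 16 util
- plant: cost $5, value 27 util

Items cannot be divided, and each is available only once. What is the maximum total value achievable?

43 util

Check high-value combinations within $11:
- chair+plant: cost 6+5=11, value 16+27=43
- headphones+plant: cost 3+5=8, value 14+27=41
- headphones+jacket: cost 3+7=10, value 14+18=32
- headphones+chair: cost 3+6=9, value 14+16=30
- plant: cost 5, value 27
Best: 43 util.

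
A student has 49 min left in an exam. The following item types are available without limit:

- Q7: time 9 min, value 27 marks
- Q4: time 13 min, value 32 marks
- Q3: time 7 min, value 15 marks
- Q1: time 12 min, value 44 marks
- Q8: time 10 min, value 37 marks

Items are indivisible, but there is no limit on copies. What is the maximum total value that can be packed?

Best value-per-unit is Q8 at 37/10; filling with it alone gives 4×37 = 148.
Optimal mix: 4×Q1 → time 48, value 176.

176 marks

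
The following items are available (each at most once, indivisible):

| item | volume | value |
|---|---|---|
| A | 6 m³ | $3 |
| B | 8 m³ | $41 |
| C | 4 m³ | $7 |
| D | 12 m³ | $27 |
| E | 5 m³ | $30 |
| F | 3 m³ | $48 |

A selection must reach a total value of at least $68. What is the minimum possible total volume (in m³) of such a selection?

Subsets with value ≥ 68, sorted by total volume:
- E+F: volume 8, value 78
- B+F: volume 11, value 89
- C+E+F: volume 12, value 85
Minimum volume: 8 m³.

8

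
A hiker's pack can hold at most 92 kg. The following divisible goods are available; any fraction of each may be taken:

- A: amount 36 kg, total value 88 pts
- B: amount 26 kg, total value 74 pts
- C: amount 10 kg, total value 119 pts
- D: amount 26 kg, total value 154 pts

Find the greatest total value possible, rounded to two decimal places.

420.33

Take in order of value per unit:
- C (119/10 per unit): all 10 → value 119, running total 119.00
- D (154/26 per unit): all 26 → value 154, running total 273.00
- B (74/26 per unit): all 26 → value 74, running total 347.00
- A (88/36 per unit): 30 of 36 → value 30×88/36 = 73.3333, running total 420.33
Total 420.33.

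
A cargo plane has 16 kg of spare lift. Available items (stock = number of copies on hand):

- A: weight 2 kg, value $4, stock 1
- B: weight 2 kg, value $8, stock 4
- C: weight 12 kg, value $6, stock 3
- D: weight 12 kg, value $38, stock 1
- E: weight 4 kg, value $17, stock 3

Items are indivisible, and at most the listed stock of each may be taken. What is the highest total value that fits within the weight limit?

$67

Top feasible selections:
- 2×B + 3×E: weight 16, value 67
- 4×B + 2×E: weight 16, value 66
- 1×A + 1×B + 3×E: weight 16, value 63
Best: $67.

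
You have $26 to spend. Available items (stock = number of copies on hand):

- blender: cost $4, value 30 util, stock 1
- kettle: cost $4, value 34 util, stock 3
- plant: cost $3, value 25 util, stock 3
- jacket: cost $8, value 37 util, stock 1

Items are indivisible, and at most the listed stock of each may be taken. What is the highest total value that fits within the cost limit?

Best selections within cost 26 and stock limits:
- 1×blender + 3×kettle + 3×plant: cost 25, value 207
- 3×kettle + 2×plant + 1×jacket: cost 26, value 189
- 1×blender + 2×kettle + 2×plant + 1×jacket: cost 26, value 185
Best: 207 util.

207 util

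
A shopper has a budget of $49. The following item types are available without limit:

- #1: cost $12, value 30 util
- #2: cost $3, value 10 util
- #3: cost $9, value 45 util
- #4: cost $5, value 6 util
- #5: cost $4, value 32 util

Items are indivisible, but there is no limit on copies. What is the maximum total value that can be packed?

Best value-per-unit is #5 at 32/4, and filling with it alone uses cost 12×4=48. No mix of the others beats 12×32 = 384.

384 util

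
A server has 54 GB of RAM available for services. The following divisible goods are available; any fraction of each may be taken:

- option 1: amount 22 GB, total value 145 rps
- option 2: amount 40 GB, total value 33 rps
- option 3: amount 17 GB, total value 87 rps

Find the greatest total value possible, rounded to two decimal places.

244.38

Take in order of value per unit:
- option 1 (145/22 per unit): all 22 → value 145, running total 145.00
- option 3 (87/17 per unit): all 17 → value 87, running total 232.00
- option 2 (33/40 per unit): 15 of 40 → value 15×33/40 = 12.3750, running total 244.38
Total 244.38.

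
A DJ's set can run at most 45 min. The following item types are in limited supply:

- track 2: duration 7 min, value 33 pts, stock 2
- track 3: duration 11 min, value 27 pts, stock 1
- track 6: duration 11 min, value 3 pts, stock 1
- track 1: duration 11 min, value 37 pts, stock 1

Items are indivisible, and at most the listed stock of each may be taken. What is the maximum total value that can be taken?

130 pts

Best selections within duration 45 and stock limits:
- 2×track 2 + 1×track 3 + 1×track 1: duration 36, value 130
- 2×track 2 + 1×track 6 + 1×track 1: duration 36, value 106
- 2×track 2 + 1×track 1: duration 25, value 103
Best: 130 pts.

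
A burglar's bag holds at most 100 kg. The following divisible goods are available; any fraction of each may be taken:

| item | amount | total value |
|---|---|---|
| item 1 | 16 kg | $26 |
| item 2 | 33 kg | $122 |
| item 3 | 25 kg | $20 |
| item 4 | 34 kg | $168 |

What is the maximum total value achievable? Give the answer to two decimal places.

329.60

Take in order of value per unit:
- item 4 (168/34 per unit): all 34 → value 168, running total 168.00
- item 2 (122/33 per unit): all 33 → value 122, running total 290.00
- item 1 (26/16 per unit): all 16 → value 26, running total 316.00
- item 3 (20/25 per unit): 17 of 25 → value 17×20/25 = 13.6000, running total 329.60
Total 329.60.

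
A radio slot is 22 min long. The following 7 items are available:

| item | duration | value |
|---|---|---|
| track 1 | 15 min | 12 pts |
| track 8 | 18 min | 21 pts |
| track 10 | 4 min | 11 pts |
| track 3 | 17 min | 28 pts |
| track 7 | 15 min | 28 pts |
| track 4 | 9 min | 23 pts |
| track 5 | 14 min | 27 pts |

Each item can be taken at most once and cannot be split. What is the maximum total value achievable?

39 pts

This is a 0/1 knapsack; check combinations near the capacity.
- track 10+track 7: duration 4+15=19, value 11+28=39
- track 10+track 3: duration 4+17=21, value 11+28=39
- track 10+track 5: duration 4+14=18, value 11+27=38
- track 10+track 4: duration 4+9=13, value 11+23=34
Best: 39 pts.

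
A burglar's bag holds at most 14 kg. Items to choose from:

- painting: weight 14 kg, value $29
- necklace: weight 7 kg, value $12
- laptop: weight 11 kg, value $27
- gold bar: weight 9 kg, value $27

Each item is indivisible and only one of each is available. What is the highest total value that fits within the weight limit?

This is a 0/1 knapsack; check combinations near the capacity.
- painting: weight 14, value 29
- gold bar: weight 9, value 27
- laptop: weight 11, value 27
Best: $29.

$29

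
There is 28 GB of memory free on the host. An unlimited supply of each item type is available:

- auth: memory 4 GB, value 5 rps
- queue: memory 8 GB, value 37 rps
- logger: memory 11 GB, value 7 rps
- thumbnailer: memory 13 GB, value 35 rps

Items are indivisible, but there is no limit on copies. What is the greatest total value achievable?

116 rps

Best value-per-unit is queue at 37/8; filling with it alone gives 3×37 = 111.
Optimal mix: 1×auth + 3×queue → memory 28, value 116.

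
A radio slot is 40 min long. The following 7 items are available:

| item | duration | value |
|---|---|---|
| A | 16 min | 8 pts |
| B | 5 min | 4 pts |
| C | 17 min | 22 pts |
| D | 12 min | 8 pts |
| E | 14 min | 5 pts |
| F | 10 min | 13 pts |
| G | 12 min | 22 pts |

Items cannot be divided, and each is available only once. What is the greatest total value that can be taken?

This is a 0/1 knapsack; check combinations near the capacity.
- C+F+G: duration 17+10+12=39, value 22+13+22=57
- B+C+G: duration 5+17+12=34, value 4+22+22=48
- B+D+F+G: duration 5+12+10+12=39, value 4+8+13+22=47
- C+G: duration 17+12=29, value 22+22=44
- D+F+G: duration 12+10+12=34, value 8+13+22=43
Best: 57 pts.

57 pts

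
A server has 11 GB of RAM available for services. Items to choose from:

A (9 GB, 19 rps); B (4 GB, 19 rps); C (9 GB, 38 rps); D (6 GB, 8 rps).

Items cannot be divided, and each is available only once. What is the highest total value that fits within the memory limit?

38 rps

Check high-value combinations within 11 GB:
- C: memory 9, value 38
- B+D: memory 4+6=10, value 19+8=27
- B: memory 4, value 19
- A: memory 9, value 19
- D: memory 6, value 8
Best: 38 rps.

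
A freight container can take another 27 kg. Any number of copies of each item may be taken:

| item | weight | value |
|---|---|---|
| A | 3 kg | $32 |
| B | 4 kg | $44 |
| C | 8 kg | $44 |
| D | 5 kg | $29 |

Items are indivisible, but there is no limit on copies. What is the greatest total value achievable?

Best value-per-unit is B at 44/4; filling with it alone gives 6×44 = 264.
Optimal mix: 1×A + 6×B → weight 27, value 296.

$296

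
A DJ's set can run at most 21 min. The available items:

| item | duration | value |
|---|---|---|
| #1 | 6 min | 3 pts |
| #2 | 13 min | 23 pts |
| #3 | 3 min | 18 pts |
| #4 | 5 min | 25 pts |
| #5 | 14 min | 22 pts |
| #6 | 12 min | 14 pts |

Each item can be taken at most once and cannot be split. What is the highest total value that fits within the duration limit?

66 pts

Check high-value combinations within 21 min:
- #2+#3+#4: duration 13+3+5=21, value 23+18+25=66
- #3+#4+#6: duration 3+5+12=20, value 18+25+14=57
- #2+#4: duration 13+5=18, value 23+25=48
- #4+#5: duration 5+14=19, value 25+22=47
- #1+#3+#4: duration 6+3+5=14, value 3+18+25=46
Best: 66 pts.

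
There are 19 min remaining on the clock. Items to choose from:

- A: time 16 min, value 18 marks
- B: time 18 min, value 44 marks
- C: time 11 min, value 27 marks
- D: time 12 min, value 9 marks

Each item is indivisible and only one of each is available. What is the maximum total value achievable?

This is a 0/1 knapsack; check combinations near the capacity.
- B: time 18, value 44
- C: time 11, value 27
- A: time 16, value 18
- D: time 12, value 9
Best: 44 marks.

44 marks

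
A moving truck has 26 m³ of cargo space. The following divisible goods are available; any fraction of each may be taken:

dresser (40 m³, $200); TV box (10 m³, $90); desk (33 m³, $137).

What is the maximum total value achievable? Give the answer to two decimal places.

170.00

Take in order of value per unit:
- TV box (90/10 per unit): all 10 → value 90, running total 90.00
- dresser (200/40 per unit): 16 of 40 → value 16×200/40 = 80.0000, running total 170.00
Total 170.00.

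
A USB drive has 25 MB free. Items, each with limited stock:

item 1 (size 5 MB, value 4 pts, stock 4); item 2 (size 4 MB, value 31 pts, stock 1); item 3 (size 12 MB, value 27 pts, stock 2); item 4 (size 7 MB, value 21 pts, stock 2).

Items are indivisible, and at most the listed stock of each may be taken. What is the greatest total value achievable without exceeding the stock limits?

79 pts

Top feasible selections:
- 1×item 2 + 1×item 3 + 1×item 4: size 23, value 79
- 1×item 1 + 1×item 2 + 2×item 4: size 23, value 77
- 1×item 2 + 2×item 4: size 18, value 73
Best: 79 pts.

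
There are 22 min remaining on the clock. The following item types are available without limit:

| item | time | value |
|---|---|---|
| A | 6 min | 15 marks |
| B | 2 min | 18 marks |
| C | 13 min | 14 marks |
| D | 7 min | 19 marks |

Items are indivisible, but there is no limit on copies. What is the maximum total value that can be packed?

Best value-per-unit is B at 18/2, and filling with it alone uses time 11×2=22. No mix of the others beats 11×18 = 198.

198 marks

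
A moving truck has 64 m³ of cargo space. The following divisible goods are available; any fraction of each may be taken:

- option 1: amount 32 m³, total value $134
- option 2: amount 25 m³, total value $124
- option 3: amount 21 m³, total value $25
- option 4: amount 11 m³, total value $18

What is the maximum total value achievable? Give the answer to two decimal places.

269.45

Take in order of value per unit:
- option 2 (124/25 per unit): all 25 → value 124, running total 124.00
- option 1 (134/32 per unit): all 32 → value 134, running total 258.00
- option 4 (18/11 per unit): 7 of 11 → value 7×18/11 = 11.4545, running total 269.45
Total 269.45.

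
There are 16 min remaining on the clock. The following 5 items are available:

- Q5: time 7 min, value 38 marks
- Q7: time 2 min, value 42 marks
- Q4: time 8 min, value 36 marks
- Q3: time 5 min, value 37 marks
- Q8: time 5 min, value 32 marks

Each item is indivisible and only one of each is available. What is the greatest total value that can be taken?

117 marks

This is a 0/1 knapsack; check combinations near the capacity.
- Q5+Q7+Q3: time 7+2+5=14, value 38+42+37=117
- Q7+Q4+Q3: time 2+8+5=15, value 42+36+37=115
- Q5+Q7+Q8: time 7+2+5=14, value 38+42+32=112
- Q7+Q3+Q8: time 2+5+5=12, value 42+37+32=111
- Q7+Q4+Q8: time 2+8+5=15, value 42+36+32=110
Best: 117 marks.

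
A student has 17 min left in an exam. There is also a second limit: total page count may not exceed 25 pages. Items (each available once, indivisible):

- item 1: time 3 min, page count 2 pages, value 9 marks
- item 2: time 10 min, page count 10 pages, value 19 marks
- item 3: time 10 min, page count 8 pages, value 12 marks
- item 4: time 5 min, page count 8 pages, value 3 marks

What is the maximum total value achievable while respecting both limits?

28 marks

Feasible sets respecting both limits:
- item 1+item 2: time 13, page count 12, value 28
- item 2+item 4: time 15, page count 18, value 22
- item 1+item 3: time 13, page count 10, value 21
Best: 28 marks.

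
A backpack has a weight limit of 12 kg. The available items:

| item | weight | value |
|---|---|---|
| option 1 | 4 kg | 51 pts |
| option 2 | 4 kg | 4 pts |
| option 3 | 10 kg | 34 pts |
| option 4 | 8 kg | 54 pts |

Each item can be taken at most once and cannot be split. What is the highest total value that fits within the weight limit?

Check high-value combinations within 12 kg:
- option 1+option 4: weight 4+8=12, value 51+54=105
- option 2+option 4: weight 4+8=12, value 4+54=58
- option 1+option 2: weight 4+4=8, value 51+4=55
- option 4: weight 8, value 54
Best: 105 pts.

105 pts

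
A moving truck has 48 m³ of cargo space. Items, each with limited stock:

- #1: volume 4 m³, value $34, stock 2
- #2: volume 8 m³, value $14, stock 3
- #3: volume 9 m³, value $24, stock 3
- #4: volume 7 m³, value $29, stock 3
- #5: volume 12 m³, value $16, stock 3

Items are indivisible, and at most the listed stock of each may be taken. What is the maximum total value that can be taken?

$203

Top feasible selections:
- 2×#1 + 2×#3 + 3×#4: volume 47, value 203
- 2×#1 + 1×#2 + 1×#3 + 3×#4: volume 46, value 193
- 2×#1 + 1×#2 + 2×#3 + 2×#4: volume 48, value 188
Best: $203.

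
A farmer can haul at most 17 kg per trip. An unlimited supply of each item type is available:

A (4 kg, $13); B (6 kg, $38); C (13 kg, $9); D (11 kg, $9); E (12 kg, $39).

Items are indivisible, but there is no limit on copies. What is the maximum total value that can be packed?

Best value-per-unit is B at 38/6; filling with it alone gives 2×38 = 76.
Optimal mix: 1×A + 2×B → weight 16, value 89.

$89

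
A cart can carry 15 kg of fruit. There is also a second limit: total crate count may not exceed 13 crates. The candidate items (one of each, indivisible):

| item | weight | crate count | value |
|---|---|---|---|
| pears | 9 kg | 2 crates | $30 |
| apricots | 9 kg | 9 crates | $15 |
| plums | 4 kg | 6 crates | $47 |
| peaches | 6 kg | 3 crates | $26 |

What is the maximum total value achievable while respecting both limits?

$77

Feasible sets respecting both limits:
- pears+plums: weight 13, crate count 8, value 77
- plums+peaches: weight 10, crate count 9, value 73
- pears+peaches: weight 15, crate count 5, value 56
Best: $77.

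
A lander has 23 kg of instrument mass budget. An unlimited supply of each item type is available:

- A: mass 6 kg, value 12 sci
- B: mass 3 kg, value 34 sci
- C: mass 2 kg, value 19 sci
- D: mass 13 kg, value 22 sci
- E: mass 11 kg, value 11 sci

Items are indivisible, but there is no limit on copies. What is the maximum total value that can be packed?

257 sci

Best value-per-unit is B at 34/3; filling with it alone gives 7×34 = 238.
Optimal mix: 7×B + 1×C → mass 23, value 257.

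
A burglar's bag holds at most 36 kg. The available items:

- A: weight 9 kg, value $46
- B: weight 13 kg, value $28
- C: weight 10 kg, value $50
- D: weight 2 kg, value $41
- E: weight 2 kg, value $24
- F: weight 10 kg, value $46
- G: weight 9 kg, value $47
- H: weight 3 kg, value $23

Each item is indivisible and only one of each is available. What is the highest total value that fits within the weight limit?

$231

This is a 0/1 knapsack; check combinations near the capacity.
- A+C+D+E+G+H: weight 9+10+2+2+9+3=35, value 46+50+41+24+47+23=231
- C+D+E+F+G+H: weight 10+2+2+10+9+3=36, value 50+41+24+46+47+23=231
- A+C+D+E+F+H: weight 9+10+2+2+10+3=36, value 46+50+41+24+46+23=230
- A+D+E+F+G+H: weight 9+2+2+10+9+3=35, value 46+41+24+46+47+23=227
Best: $231.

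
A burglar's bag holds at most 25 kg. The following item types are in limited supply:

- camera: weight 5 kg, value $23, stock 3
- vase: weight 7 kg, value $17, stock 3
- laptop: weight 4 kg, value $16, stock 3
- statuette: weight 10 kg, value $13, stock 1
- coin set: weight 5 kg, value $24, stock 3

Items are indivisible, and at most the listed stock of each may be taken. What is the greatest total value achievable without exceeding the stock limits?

$118

Top feasible selections:
- 2×camera + 3×coin set: weight 25, value 118
- 3×camera + 2×coin set: weight 25, value 117
- 1×camera + 1×laptop + 3×coin set: weight 24, value 111
Best: $118.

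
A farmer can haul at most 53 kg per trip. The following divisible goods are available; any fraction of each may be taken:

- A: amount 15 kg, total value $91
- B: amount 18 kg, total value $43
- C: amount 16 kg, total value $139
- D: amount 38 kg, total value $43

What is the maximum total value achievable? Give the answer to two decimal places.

277.53

Take in order of value per unit:
- C (139/16 per unit): all 16 → value 139, running total 139.00
- A (91/15 per unit): all 15 → value 91, running total 230.00
- B (43/18 per unit): all 18 → value 43, running total 273.00
- D (43/38 per unit): 4 of 38 → value 4×43/38 = 4.5263, running total 277.53
Total 277.53.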